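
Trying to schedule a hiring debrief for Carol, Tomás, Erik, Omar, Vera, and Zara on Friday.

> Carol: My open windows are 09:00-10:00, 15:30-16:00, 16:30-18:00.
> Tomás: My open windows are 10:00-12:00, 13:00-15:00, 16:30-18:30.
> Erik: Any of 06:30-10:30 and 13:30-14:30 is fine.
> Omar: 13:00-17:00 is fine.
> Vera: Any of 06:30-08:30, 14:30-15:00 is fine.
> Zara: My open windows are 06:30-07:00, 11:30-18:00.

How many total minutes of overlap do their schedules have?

Carol ∩ Tomás: 16:30-18:00.
Carol ∩ Tomás ∩ Erik: ∅.
Carol ∩ Tomás ∩ Erik ∩ Omar: ∅.
Carol ∩ Tomás ∩ Erik ∩ Omar ∩ Vera: ∅.
Carol ∩ Tomás ∩ Erik ∩ Omar ∩ Vera ∩ Zara: ∅.
There is no time when everyone is free.
There is no common window, so the total is 0 minutes.

0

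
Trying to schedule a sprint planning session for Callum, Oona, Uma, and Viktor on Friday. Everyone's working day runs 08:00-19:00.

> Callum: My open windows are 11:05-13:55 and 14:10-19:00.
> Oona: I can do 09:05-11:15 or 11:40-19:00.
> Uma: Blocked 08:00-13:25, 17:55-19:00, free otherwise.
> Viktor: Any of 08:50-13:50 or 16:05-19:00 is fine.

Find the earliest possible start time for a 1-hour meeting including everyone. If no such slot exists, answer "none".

16:05

Callum free: 11:05-13:55, 14:10-19:00.
Oona free: 09:05-11:15, 11:40-19:00.
Uma free: 13:25-17:55 (invert busy blocks within the working day).
Viktor free: 08:50-13:50, 16:05-19:00.
Callum ∩ Oona: 11:05-11:15, 11:40-13:55, 14:10-19:00.
Callum ∩ Oona ∩ Uma: 13:25-13:55, 14:10-17:55.
Callum ∩ Oona ∩ Uma ∩ Viktor: 13:25-13:50, 16:05-17:55.
The first common window of at least 60 minutes is 16:05-17:55, so the earliest start is 16:05.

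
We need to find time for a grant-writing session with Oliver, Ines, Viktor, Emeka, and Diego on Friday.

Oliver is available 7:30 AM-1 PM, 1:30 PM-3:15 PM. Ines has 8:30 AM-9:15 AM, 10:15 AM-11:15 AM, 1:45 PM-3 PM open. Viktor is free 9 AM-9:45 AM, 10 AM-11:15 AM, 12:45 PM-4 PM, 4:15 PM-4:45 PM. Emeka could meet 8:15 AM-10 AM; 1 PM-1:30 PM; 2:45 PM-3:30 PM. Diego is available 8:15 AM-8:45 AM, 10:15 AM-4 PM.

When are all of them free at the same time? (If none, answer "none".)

14:45-15:00

Oliver ∩ Ines: 08:30-09:15, 10:15-11:15, 13:45-15:00.
Oliver ∩ Ines ∩ Viktor: 09:00-09:15, 10:15-11:15, 13:45-15:00.
Oliver ∩ Ines ∩ Viktor ∩ Emeka: 09:00-09:15, 14:45-15:00.
Oliver ∩ Ines ∩ Viktor ∩ Emeka ∩ Diego: 14:45-15:00.
Those are the intersection windows.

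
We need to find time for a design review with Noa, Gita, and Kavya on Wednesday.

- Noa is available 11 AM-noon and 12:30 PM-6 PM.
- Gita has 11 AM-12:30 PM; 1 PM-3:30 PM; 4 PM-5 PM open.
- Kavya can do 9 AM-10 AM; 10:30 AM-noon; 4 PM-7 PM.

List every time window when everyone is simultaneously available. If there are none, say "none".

Noa ∩ Gita: 11:00-12:00, 13:00-15:30, 16:00-17:00.
Noa ∩ Gita ∩ Kavya: 11:00-12:00, 16:00-17:00.
So the common availability across everyone is 11:00-12:00, 16:00-17:00.

11:00-12:00, 16:00-17:00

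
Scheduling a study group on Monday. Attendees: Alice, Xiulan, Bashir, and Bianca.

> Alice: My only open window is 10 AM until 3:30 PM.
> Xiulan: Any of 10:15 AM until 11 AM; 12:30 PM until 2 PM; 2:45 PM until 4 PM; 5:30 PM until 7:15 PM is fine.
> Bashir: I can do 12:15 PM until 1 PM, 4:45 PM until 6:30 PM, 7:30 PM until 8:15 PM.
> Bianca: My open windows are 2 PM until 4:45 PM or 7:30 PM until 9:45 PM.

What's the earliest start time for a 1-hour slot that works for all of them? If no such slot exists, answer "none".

Alice ∩ Xiulan: 10:15-11:00, 12:30-14:00, 14:45-15:30.
Alice ∩ Xiulan ∩ Bashir: 12:30-13:00.
Alice ∩ Xiulan ∩ Bashir ∩ Bianca: ∅.
There is no time when everyone is free.
No common window is at least 60 minutes long.

none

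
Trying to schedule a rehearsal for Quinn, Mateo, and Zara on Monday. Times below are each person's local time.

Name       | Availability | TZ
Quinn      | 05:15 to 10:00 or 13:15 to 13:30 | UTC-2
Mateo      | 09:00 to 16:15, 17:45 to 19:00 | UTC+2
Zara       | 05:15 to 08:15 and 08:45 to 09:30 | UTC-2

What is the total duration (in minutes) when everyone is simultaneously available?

Quinn in UTC: 07:15-12:00, 15:15-15:30 (add 2h to convert from UTC-2).
Mateo in UTC: 07:00-14:15, 15:45-17:00 (subtract 2h to convert from UTC+2).
Zara in UTC: 07:15-10:15, 10:45-11:30 (add 2h to convert from UTC-2).
Quinn ∩ Mateo: 07:15-12:00.
Quinn ∩ Mateo ∩ Zara: 07:15-10:15, 10:45-11:30.
Summing the common windows: 180 + 45 = 225 minutes.

225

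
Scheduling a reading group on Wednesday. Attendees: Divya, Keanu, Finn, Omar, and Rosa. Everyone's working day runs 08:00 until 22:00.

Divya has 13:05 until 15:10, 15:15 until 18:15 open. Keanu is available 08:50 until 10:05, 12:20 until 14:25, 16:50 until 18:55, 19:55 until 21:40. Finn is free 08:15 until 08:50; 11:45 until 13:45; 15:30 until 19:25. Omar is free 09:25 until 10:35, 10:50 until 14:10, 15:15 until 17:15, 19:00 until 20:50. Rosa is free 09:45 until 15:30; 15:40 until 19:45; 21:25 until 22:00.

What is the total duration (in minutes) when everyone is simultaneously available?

Divya ∩ Keanu: 13:05-14:25, 16:50-18:15.
Divya ∩ Keanu ∩ Finn: 13:05-13:45, 16:50-18:15.
Divya ∩ Keanu ∩ Finn ∩ Omar: 13:05-13:45, 16:50-17:15.
Divya ∩ Keanu ∩ Finn ∩ Omar ∩ Rosa: 13:05-13:45, 16:50-17:15.
Those are the intersection windows.
Summing the common windows: 40 + 25 = 65 minutes.

65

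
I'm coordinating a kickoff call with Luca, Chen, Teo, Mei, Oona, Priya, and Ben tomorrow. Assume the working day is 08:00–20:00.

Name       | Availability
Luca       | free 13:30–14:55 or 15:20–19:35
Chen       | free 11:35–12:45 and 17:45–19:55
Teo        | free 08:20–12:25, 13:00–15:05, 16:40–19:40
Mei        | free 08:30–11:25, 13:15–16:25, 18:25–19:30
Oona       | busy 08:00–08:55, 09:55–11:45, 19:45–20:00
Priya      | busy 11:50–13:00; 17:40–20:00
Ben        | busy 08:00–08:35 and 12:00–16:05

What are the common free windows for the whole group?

none

Luca free: 13:30-14:55, 15:20-19:35.
Chen free: 11:35-12:45, 17:45-19:55.
Teo free: 08:20-12:25, 13:00-15:05, 16:40-19:40.
Mei free: 08:30-11:25, 13:15-16:25, 18:25-19:30.
Oona free: 08:55-09:55, 11:45-19:45 (invert busy blocks within the working day).
Priya free: 08:00-11:50, 13:00-17:40 (invert busy blocks within the working day).
Ben free: 08:35-12:00, 16:05-20:00 (invert busy blocks within the working day).
Luca ∩ Chen: 17:45-19:35.
Luca ∩ Chen ∩ Teo: 17:45-19:35.
Luca ∩ Chen ∩ Teo ∩ Mei: 18:25-19:30.
Luca ∩ Chen ∩ Teo ∩ Mei ∩ Oona: 18:25-19:30.
Luca ∩ Chen ∩ Teo ∩ Mei ∩ Oona ∩ Priya: ∅.
Luca ∩ Chen ∩ Teo ∩ Mei ∩ Oona ∩ Priya ∩ Ben: ∅.
There is no time when everyone is free.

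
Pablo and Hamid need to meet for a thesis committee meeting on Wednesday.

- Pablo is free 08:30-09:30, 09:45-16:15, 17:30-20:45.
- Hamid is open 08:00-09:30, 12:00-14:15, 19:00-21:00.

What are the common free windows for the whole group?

Pablo ∩ Hamid: 08:30-09:30, 12:00-14:15, 19:00-20:45.
Those are the intersection windows.

08:30-09:30, 12:00-14:15, 19:00-20:45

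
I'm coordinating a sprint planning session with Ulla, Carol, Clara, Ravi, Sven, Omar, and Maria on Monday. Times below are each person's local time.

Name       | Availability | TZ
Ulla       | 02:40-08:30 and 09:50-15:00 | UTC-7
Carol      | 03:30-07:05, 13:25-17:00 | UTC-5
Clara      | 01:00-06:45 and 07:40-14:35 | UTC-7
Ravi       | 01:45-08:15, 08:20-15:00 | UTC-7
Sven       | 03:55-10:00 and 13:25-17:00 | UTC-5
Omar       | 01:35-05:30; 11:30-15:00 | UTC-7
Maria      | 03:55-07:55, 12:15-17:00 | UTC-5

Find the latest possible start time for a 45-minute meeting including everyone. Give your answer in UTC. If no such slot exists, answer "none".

Ulla in UTC: 09:40-15:30, 16:50-22:00 (add 7h to convert from UTC-7).
Carol in UTC: 08:30-12:05, 18:25-22:00 (add 5h to convert from UTC-5).
Clara in UTC: 08:00-13:45, 14:40-21:35 (add 7h to convert from UTC-7).
Ravi in UTC: 08:45-15:15, 15:20-22:00 (add 7h to convert from UTC-7).
Sven in UTC: 08:55-15:00, 18:25-22:00 (add 5h to convert from UTC-5).
Omar in UTC: 08:35-12:30, 18:30-22:00 (add 7h to convert from UTC-7).
Maria in UTC: 08:55-12:55, 17:15-22:00 (add 5h to convert from UTC-5).
Ulla ∩ Carol: 09:40-12:05, 18:25-22:00.
Ulla ∩ Carol ∩ Clara: 09:40-12:05, 18:25-21:35.
Ulla ∩ Carol ∩ Clara ∩ Ravi: 09:40-12:05, 18:25-21:35.
Ulla ∩ Carol ∩ Clara ∩ Ravi ∩ Sven: 09:40-12:05, 18:25-21:35.
Ulla ∩ Carol ∩ Clara ∩ Ravi ∩ Sven ∩ Omar: 09:40-12:05, 18:30-21:35.
Ulla ∩ Carol ∩ Clara ∩ Ravi ∩ Sven ∩ Omar ∩ Maria: 09:40-12:05, 18:30-21:35.
So the common availability across everyone is 09:40-12:05, 18:30-21:35.
The last common window of at least 45 minutes is 18:30-21:35; a 45-minute meeting can start as late as 20:50 and still end by 21:35.

20:50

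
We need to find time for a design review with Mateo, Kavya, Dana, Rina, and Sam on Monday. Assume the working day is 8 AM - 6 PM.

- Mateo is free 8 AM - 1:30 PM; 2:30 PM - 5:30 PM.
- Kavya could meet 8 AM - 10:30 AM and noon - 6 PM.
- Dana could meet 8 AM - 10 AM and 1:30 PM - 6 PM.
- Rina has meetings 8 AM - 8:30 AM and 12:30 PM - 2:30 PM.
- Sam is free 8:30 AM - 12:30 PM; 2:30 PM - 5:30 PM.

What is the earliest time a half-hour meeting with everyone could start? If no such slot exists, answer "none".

Mateo free: 08:00-13:30, 14:30-17:30.
Kavya free: 08:00-10:30, 12:00-18:00.
Dana free: 08:00-10:00, 13:30-18:00.
Rina free: 08:30-12:30, 14:30-18:00 (invert busy blocks within the working day).
Sam free: 08:30-12:30, 14:30-17:30.
Mateo ∩ Kavya: 08:00-10:30, 12:00-13:30, 14:30-17:30.
Mateo ∩ Kavya ∩ Dana: 08:00-10:00, 14:30-17:30.
Mateo ∩ Kavya ∩ Dana ∩ Rina: 08:30-10:00, 14:30-17:30.
Mateo ∩ Kavya ∩ Dana ∩ Rina ∩ Sam: 08:30-10:00, 14:30-17:30.
So the common availability across everyone is 08:30-10:00, 14:30-17:30.
The first common window of at least 30 minutes is 08:30-10:00, so the earliest start is 08:30.

08:30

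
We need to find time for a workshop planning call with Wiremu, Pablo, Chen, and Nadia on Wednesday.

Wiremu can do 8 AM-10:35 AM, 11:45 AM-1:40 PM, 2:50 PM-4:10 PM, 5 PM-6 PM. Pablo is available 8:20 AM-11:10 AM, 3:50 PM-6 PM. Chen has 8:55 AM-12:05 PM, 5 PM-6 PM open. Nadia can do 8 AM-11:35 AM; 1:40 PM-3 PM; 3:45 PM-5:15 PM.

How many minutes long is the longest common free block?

Wiremu ∩ Pablo: 08:20-10:35, 15:50-16:10, 17:00-18:00.
Wiremu ∩ Pablo ∩ Chen: 08:55-10:35, 17:00-18:00.
Wiremu ∩ Pablo ∩ Chen ∩ Nadia: 08:55-10:35, 17:00-17:15.
Those are the intersection windows.
The longest is 08:55-10:35 at 100 minutes.

100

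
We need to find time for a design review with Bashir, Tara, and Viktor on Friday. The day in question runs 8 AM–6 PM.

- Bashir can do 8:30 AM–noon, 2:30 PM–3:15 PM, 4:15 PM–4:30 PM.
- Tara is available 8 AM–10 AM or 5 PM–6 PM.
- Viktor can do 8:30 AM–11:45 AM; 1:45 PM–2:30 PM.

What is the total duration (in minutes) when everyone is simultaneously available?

Bashir ∩ Tara: 08:30-10:00.
Bashir ∩ Tara ∩ Viktor: 08:30-10:00.
That's a single block of 90 minutes.

90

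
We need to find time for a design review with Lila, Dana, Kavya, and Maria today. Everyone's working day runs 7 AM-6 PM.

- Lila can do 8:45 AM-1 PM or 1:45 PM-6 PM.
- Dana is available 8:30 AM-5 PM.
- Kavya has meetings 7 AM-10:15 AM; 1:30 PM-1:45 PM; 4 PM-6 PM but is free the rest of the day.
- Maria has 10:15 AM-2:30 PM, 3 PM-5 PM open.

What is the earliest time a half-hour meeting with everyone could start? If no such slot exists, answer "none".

10:15

Lila free: 08:45-13:00, 13:45-18:00.
Dana free: 08:30-17:00.
Kavya free: 10:15-13:30, 13:45-16:00 (invert busy blocks within the working day).
Maria free: 10:15-14:30, 15:00-17:00.
Lila ∩ Dana: 08:45-13:00, 13:45-17:00.
Lila ∩ Dana ∩ Kavya: 10:15-13:00, 13:45-16:00.
Lila ∩ Dana ∩ Kavya ∩ Maria: 10:15-13:00, 13:45-14:30, 15:00-16:00.
The first common window of at least 30 minutes is 10:15-13:00, so the earliest start is 10:15.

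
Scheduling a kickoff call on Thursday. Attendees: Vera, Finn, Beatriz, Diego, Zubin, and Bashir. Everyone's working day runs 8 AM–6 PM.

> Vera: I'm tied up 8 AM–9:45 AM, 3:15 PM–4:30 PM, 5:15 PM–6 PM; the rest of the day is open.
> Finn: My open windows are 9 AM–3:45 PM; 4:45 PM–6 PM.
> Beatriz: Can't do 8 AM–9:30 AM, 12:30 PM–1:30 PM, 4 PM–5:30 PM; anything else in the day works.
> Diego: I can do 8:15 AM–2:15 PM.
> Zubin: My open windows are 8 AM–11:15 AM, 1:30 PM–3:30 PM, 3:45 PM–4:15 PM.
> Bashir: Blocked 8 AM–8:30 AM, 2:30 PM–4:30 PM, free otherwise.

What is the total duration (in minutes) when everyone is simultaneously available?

135

Vera free: 09:45-15:15, 16:30-17:15 (invert busy blocks within the working day).
Finn free: 09:00-15:45, 16:45-18:00.
Beatriz free: 09:30-12:30, 13:30-16:00, 17:30-18:00 (invert busy blocks within the working day).
Diego free: 08:15-14:15.
Zubin free: 08:00-11:15, 13:30-15:30, 15:45-16:15.
Bashir free: 08:30-14:30, 16:30-18:00 (invert busy blocks within the working day).
Vera ∩ Finn: 09:45-15:15, 16:45-17:15.
Vera ∩ Finn ∩ Beatriz: 09:45-12:30, 13:30-15:15.
Vera ∩ Finn ∩ Beatriz ∩ Diego: 09:45-12:30, 13:30-14:15.
Vera ∩ Finn ∩ Beatriz ∩ Diego ∩ Zubin: 09:45-11:15, 13:30-14:15.
Vera ∩ Finn ∩ Beatriz ∩ Diego ∩ Zubin ∩ Bashir: 09:45-11:15, 13:30-14:15.
Summing the common windows: 90 + 45 = 135 minutes.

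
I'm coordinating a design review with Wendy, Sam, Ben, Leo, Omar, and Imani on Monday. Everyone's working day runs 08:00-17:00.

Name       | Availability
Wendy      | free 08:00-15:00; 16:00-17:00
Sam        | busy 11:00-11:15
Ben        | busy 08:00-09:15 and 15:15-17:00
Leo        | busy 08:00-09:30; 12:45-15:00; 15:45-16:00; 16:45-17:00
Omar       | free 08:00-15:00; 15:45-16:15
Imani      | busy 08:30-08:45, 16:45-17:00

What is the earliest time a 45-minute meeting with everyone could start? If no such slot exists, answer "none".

09:30

Wendy free: 08:00-15:00, 16:00-17:00.
Sam free: 08:00-11:00, 11:15-17:00 (invert busy blocks within the working day).
Ben free: 09:15-15:15 (invert busy blocks within the working day).
Leo free: 09:30-12:45, 15:00-15:45, 16:00-16:45 (invert busy blocks within the working day).
Omar free: 08:00-15:00, 15:45-16:15.
Imani free: 08:00-08:30, 08:45-16:45 (invert busy blocks within the working day).
Wendy ∩ Sam: 08:00-11:00, 11:15-15:00, 16:00-17:00.
Wendy ∩ Sam ∩ Ben: 09:15-11:00, 11:15-15:00.
Wendy ∩ Sam ∩ Ben ∩ Leo: 09:30-11:00, 11:15-12:45.
Wendy ∩ Sam ∩ Ben ∩ Leo ∩ Omar: 09:30-11:00, 11:15-12:45.
Wendy ∩ Sam ∩ Ben ∩ Leo ∩ Omar ∩ Imani: 09:30-11:00, 11:15-12:45.
Those are the intersection windows.
The first common window of at least 45 minutes is 09:30-11:00, so the earliest start is 09:30.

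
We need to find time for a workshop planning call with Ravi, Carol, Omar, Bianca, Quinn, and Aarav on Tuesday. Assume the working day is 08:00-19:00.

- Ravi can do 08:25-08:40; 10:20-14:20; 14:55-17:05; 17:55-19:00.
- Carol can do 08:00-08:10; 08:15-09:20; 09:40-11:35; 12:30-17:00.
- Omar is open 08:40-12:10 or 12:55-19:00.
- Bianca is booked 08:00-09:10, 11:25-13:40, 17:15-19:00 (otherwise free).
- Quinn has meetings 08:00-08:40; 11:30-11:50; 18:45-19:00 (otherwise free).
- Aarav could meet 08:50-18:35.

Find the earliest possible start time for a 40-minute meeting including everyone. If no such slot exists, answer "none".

10:20

Ravi free: 08:25-08:40, 10:20-14:20, 14:55-17:05, 17:55-19:00.
Carol free: 08:00-08:10, 08:15-09:20, 09:40-11:35, 12:30-17:00.
Omar free: 08:40-12:10, 12:55-19:00.
Bianca free: 09:10-11:25, 13:40-17:15 (invert busy blocks within the working day).
Quinn free: 08:40-11:30, 11:50-18:45 (invert busy blocks within the working day).
Aarav free: 08:50-18:35.
Ravi ∩ Carol: 08:25-08:40, 10:20-11:35, 12:30-14:20, 14:55-17:00.
Ravi ∩ Carol ∩ Omar: 10:20-11:35, 12:55-14:20, 14:55-17:00.
Ravi ∩ Carol ∩ Omar ∩ Bianca: 10:20-11:25, 13:40-14:20, 14:55-17:00.
Ravi ∩ Carol ∩ Omar ∩ Bianca ∩ Quinn: 10:20-11:25, 13:40-14:20, 14:55-17:00.
Ravi ∩ Carol ∩ Omar ∩ Bianca ∩ Quinn ∩ Aarav: 10:20-11:25, 13:40-14:20, 14:55-17:00.
The first common window of at least 40 minutes is 10:20-11:25, so the earliest start is 10:20.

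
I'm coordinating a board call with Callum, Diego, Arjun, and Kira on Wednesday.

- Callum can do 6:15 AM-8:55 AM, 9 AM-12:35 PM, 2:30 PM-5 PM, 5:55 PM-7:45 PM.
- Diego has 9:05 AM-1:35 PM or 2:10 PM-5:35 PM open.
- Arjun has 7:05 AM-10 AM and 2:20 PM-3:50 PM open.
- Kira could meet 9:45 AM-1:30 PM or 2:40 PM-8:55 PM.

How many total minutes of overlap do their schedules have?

85

Callum ∩ Diego: 09:05-12:35, 14:30-17:00.
Callum ∩ Diego ∩ Arjun: 09:05-10:00, 14:30-15:50.
Callum ∩ Diego ∩ Arjun ∩ Kira: 09:45-10:00, 14:40-15:50.
Summing the common windows: 15 + 70 = 85 minutes.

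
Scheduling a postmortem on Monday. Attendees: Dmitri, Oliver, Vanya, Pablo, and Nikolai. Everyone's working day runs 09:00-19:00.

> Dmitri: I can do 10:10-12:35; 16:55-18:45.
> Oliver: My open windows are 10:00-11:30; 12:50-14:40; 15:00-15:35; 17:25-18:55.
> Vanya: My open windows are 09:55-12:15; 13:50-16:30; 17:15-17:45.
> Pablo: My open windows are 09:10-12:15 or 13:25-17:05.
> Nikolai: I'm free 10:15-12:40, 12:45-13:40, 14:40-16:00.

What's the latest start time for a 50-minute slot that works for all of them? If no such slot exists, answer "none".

Dmitri ∩ Oliver: 10:10-11:30, 17:25-18:45.
Dmitri ∩ Oliver ∩ Vanya: 10:10-11:30, 17:25-17:45.
Dmitri ∩ Oliver ∩ Vanya ∩ Pablo: 10:10-11:30.
Dmitri ∩ Oliver ∩ Vanya ∩ Pablo ∩ Nikolai: 10:15-11:30.
Those are the intersection windows.
The last common window of at least 50 minutes is 10:15-11:30; a 50-minute meeting can start as late as 10:40 and still end by 11:30.

10:40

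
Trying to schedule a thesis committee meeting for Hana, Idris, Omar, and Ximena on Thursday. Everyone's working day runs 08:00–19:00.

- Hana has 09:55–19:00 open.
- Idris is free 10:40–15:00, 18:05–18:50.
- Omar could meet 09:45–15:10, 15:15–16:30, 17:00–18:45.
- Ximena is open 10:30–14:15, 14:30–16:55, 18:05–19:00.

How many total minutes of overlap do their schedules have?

285

Hana ∩ Idris: 10:40-15:00, 18:05-18:50.
Hana ∩ Idris ∩ Omar: 10:40-15:00, 18:05-18:45.
Hana ∩ Idris ∩ Omar ∩ Ximena: 10:40-14:15, 14:30-15:00, 18:05-18:45.
Summing the common windows: 215 + 30 + 40 = 285 minutes.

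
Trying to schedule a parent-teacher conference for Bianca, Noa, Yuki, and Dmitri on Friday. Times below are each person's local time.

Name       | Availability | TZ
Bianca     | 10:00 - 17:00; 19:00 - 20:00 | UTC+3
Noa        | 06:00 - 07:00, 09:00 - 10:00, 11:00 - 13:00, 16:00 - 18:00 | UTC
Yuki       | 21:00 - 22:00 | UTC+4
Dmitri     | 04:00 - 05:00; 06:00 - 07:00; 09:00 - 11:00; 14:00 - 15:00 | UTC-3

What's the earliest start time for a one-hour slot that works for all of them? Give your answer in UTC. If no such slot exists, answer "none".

Bianca in UTC: 07:00-14:00, 16:00-17:00 (subtract 3h to convert from UTC+3).
Noa in UTC: 06:00-07:00, 09:00-10:00, 11:00-13:00, 16:00-18:00.
Yuki in UTC: 17:00-18:00 (subtract 4h to convert from UTC+4).
Dmitri in UTC: 07:00-08:00, 09:00-10:00, 12:00-14:00, 17:00-18:00 (add 3h to convert from UTC-3).
Bianca ∩ Noa: 09:00-10:00, 11:00-13:00, 16:00-17:00.
Bianca ∩ Noa ∩ Yuki: ∅.
Bianca ∩ Noa ∩ Yuki ∩ Dmitri: ∅.
There is no time when everyone is free.
No common window is at least 60 minutes long.

none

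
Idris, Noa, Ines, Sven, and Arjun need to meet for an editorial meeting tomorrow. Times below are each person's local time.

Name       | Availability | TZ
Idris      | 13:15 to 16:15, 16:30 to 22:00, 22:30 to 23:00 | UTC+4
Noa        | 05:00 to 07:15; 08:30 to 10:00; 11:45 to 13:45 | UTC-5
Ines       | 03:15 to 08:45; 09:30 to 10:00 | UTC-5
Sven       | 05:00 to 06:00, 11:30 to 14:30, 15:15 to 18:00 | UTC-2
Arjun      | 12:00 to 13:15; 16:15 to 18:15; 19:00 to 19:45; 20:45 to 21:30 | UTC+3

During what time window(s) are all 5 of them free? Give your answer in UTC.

13:30-13:45, 14:30-15:00

Idris in UTC: 09:15-12:15, 12:30-18:00, 18:30-19:00 (subtract 4h to convert from UTC+4).
Noa in UTC: 10:00-12:15, 13:30-15:00, 16:45-18:45 (add 5h to convert from UTC-5).
Ines in UTC: 08:15-13:45, 14:30-15:00 (add 5h to convert from UTC-5).
Sven in UTC: 07:00-08:00, 13:30-16:30, 17:15-20:00 (add 2h to convert from UTC-2).
Arjun in UTC: 09:00-10:15, 13:15-15:15, 16:00-16:45, 17:45-18:30 (subtract 3h to convert from UTC+3).
Idris ∩ Noa: 10:00-12:15, 13:30-15:00, 16:45-18:00, 18:30-18:45.
Idris ∩ Noa ∩ Ines: 10:00-12:15, 13:30-13:45, 14:30-15:00.
Idris ∩ Noa ∩ Ines ∩ Sven: 13:30-13:45, 14:30-15:00.
Idris ∩ Noa ∩ Ines ∩ Sven ∩ Arjun: 13:30-13:45, 14:30-15:00.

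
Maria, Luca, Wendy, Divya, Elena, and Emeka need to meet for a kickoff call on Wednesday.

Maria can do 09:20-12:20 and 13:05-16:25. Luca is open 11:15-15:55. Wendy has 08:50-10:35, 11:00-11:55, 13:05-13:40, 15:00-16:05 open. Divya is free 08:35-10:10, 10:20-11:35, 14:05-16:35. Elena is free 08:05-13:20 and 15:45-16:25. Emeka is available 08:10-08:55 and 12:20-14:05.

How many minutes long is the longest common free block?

Maria ∩ Luca: 11:15-12:20, 13:05-15:55.
Maria ∩ Luca ∩ Wendy: 11:15-11:55, 13:05-13:40, 15:00-15:55.
Maria ∩ Luca ∩ Wendy ∩ Divya: 11:15-11:35, 15:00-15:55.
Maria ∩ Luca ∩ Wendy ∩ Divya ∩ Elena: 11:15-11:35, 15:45-15:55.
Maria ∩ Luca ∩ Wendy ∩ Divya ∩ Elena ∩ Emeka: ∅.
There is no time when everyone is free.
No common window exists, so the longest block is 0 minutes.

0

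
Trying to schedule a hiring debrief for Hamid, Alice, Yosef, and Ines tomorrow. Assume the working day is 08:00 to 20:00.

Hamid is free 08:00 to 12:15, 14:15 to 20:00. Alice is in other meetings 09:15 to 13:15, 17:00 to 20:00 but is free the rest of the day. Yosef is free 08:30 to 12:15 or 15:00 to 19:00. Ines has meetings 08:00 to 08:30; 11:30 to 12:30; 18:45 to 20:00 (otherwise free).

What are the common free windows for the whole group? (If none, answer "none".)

08:30-09:15, 15:00-17:00

Hamid free: 08:00-12:15, 14:15-20:00.
Alice free: 08:00-09:15, 13:15-17:00 (invert busy blocks within the working day).
Yosef free: 08:30-12:15, 15:00-19:00.
Ines free: 08:30-11:30, 12:30-18:45 (invert busy blocks within the working day).
Hamid ∩ Alice: 08:00-09:15, 14:15-17:00.
Hamid ∩ Alice ∩ Yosef: 08:30-09:15, 15:00-17:00.
Hamid ∩ Alice ∩ Yosef ∩ Ines: 08:30-09:15, 15:00-17:00.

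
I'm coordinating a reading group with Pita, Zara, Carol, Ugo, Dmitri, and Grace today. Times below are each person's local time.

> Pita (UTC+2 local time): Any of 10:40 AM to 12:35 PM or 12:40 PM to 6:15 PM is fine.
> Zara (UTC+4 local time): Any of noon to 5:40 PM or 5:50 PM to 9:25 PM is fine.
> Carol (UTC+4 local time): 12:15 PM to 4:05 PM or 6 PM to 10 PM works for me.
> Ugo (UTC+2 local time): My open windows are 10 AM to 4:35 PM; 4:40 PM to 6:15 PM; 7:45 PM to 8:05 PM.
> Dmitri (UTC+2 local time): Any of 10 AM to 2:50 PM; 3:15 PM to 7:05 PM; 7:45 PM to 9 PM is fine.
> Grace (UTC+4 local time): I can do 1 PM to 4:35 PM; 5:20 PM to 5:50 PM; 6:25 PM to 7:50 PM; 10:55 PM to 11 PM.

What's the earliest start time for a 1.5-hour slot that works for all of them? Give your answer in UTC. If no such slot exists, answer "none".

Pita in UTC: 08:40-10:35, 10:40-16:15 (subtract 2h to convert from UTC+2).
Zara in UTC: 08:00-13:40, 13:50-17:25 (subtract 4h to convert from UTC+4).
Carol in UTC: 08:15-12:05, 14:00-18:00 (subtract 4h to convert from UTC+4).
Ugo in UTC: 08:00-14:35, 14:40-16:15, 17:45-18:05 (subtract 2h to convert from UTC+2).
Dmitri in UTC: 08:00-12:50, 13:15-17:05, 17:45-19:00 (subtract 2h to convert from UTC+2).
Grace in UTC: 09:00-12:35, 13:20-13:50, 14:25-15:50, 18:55-19:00 (subtract 4h to convert from UTC+4).
Pita ∩ Zara: 08:40-10:35, 10:40-13:40, 13:50-16:15.
Pita ∩ Zara ∩ Carol: 08:40-10:35, 10:40-12:05, 14:00-16:15.
Pita ∩ Zara ∩ Carol ∩ Ugo: 08:40-10:35, 10:40-12:05, 14:00-14:35, 14:40-16:15.
Pita ∩ Zara ∩ Carol ∩ Ugo ∩ Dmitri: 08:40-10:35, 10:40-12:05, 14:00-14:35, 14:40-16:15.
Pita ∩ Zara ∩ Carol ∩ Ugo ∩ Dmitri ∩ Grace: 09:00-10:35, 10:40-12:05, 14:25-14:35, 14:40-15:50.
The first common window of at least 90 minutes is 09:00-10:35, so the earliest start is 09:00.

09:00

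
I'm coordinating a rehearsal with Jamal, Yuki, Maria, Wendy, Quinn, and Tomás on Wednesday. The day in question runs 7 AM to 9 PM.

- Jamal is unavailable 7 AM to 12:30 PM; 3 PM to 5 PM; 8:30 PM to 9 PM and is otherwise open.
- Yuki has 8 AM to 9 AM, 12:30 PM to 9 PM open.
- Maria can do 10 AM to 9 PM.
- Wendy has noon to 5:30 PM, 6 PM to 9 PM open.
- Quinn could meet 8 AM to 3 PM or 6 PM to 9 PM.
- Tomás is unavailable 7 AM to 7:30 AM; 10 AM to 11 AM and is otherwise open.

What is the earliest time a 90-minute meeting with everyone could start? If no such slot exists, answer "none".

12:30

Jamal free: 12:30-15:00, 17:00-20:30 (invert busy blocks within the working day).
Yuki free: 08:00-09:00, 12:30-21:00.
Maria free: 10:00-21:00.
Wendy free: 12:00-17:30, 18:00-21:00.
Quinn free: 08:00-15:00, 18:00-21:00.
Tomás free: 07:30-10:00, 11:00-21:00 (invert busy blocks within the working day).
Jamal ∩ Yuki: 12:30-15:00, 17:00-20:30.
Jamal ∩ Yuki ∩ Maria: 12:30-15:00, 17:00-20:30.
Jamal ∩ Yuki ∩ Maria ∩ Wendy: 12:30-15:00, 17:00-17:30, 18:00-20:30.
Jamal ∩ Yuki ∩ Maria ∩ Wendy ∩ Quinn: 12:30-15:00, 18:00-20:30.
Jamal ∩ Yuki ∩ Maria ∩ Wendy ∩ Quinn ∩ Tomás: 12:30-15:00, 18:00-20:30.
The first common window of at least 90 minutes is 12:30-15:00, so the earliest start is 12:30.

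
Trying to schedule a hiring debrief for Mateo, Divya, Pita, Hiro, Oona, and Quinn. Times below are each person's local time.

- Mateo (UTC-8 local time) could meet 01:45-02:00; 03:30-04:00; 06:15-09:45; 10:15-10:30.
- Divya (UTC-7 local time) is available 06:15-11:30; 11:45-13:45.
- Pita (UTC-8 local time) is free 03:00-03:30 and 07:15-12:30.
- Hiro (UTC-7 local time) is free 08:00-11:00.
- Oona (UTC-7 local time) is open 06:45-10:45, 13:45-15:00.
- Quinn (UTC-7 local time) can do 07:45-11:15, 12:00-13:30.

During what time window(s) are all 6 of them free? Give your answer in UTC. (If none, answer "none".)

15:15-17:45

Mateo in UTC: 09:45-10:00, 11:30-12:00, 14:15-17:45, 18:15-18:30 (add 8h to convert from UTC-8).
Divya in UTC: 13:15-18:30, 18:45-20:45 (add 7h to convert from UTC-7).
Pita in UTC: 11:00-11:30, 15:15-20:30 (add 8h to convert from UTC-8).
Hiro in UTC: 15:00-18:00 (add 7h to convert from UTC-7).
Oona in UTC: 13:45-17:45, 20:45-22:00 (add 7h to convert from UTC-7).
Quinn in UTC: 14:45-18:15, 19:00-20:30 (add 7h to convert from UTC-7).
Mateo ∩ Divya: 14:15-17:45, 18:15-18:30.
Mateo ∩ Divya ∩ Pita: 15:15-17:45, 18:15-18:30.
Mateo ∩ Divya ∩ Pita ∩ Hiro: 15:15-17:45.
Mateo ∩ Divya ∩ Pita ∩ Hiro ∩ Oona: 15:15-17:45.
Mateo ∩ Divya ∩ Pita ∩ Hiro ∩ Oona ∩ Quinn: 15:15-17:45.
Those are the intersection windows.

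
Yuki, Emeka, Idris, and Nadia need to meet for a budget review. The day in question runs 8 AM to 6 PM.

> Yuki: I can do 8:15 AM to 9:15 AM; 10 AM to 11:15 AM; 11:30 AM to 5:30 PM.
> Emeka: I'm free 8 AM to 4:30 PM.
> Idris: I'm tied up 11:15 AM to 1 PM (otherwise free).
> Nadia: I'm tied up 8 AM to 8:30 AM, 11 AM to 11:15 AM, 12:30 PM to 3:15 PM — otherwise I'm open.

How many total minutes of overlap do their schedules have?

Yuki free: 08:15-09:15, 10:00-11:15, 11:30-17:30.
Emeka free: 08:00-16:30.
Idris free: 08:00-11:15, 13:00-18:00 (invert busy blocks within the working day).
Nadia free: 08:30-11:00, 11:15-12:30, 15:15-18:00 (invert busy blocks within the working day).
Yuki ∩ Emeka: 08:15-09:15, 10:00-11:15, 11:30-16:30.
Yuki ∩ Emeka ∩ Idris: 08:15-09:15, 10:00-11:15, 13:00-16:30.
Yuki ∩ Emeka ∩ Idris ∩ Nadia: 08:30-09:15, 10:00-11:00, 15:15-16:30.
Summing the common windows: 45 + 60 + 75 = 180 minutes.

180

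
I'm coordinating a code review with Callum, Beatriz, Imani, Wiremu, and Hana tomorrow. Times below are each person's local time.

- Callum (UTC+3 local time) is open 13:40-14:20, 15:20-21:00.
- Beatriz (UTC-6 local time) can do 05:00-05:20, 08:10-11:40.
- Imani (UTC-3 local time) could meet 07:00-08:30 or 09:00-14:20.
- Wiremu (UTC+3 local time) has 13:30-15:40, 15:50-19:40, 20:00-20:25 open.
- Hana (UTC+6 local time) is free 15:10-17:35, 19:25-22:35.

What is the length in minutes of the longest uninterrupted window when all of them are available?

Callum in UTC: 10:40-11:20, 12:20-18:00 (subtract 3h to convert from UTC+3).
Beatriz in UTC: 11:00-11:20, 14:10-17:40 (add 6h to convert from UTC-6).
Imani in UTC: 10:00-11:30, 12:00-17:20 (add 3h to convert from UTC-3).
Wiremu in UTC: 10:30-12:40, 12:50-16:40, 17:00-17:25 (subtract 3h to convert from UTC+3).
Hana in UTC: 09:10-11:35, 13:25-16:35 (subtract 6h to convert from UTC+6).
Callum ∩ Beatriz: 11:00-11:20, 14:10-17:40.
Callum ∩ Beatriz ∩ Imani: 11:00-11:20, 14:10-17:20.
Callum ∩ Beatriz ∩ Imani ∩ Wiremu: 11:00-11:20, 14:10-16:40, 17:00-17:20.
Callum ∩ Beatriz ∩ Imani ∩ Wiremu ∩ Hana: 11:00-11:20, 14:10-16:35.
The longest is 14:10-16:35 at 145 minutes.

145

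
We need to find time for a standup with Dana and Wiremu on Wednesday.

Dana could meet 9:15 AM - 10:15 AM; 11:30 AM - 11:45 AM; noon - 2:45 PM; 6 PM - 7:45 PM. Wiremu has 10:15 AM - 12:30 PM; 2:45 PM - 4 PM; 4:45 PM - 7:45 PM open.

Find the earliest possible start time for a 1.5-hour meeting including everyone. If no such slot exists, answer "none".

Dana ∩ Wiremu: 11:30-11:45, 12:00-12:30, 18:00-19:45.
The first common window of at least 90 minutes is 18:00-19:45, so the earliest start is 18:00.

18:00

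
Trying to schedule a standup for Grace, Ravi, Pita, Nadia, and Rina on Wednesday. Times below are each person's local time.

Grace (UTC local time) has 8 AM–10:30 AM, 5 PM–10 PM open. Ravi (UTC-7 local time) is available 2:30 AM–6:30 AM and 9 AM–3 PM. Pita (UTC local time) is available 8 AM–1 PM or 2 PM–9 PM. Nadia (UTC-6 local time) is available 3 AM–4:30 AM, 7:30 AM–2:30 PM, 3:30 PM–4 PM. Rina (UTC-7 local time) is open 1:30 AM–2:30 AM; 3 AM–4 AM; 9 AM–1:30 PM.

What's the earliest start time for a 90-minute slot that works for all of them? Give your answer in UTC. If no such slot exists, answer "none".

17:00

Grace in UTC: 08:00-10:30, 17:00-22:00.
Ravi in UTC: 09:30-13:30, 16:00-22:00 (add 7h to convert from UTC-7).
Pita in UTC: 08:00-13:00, 14:00-21:00.
Nadia in UTC: 09:00-10:30, 13:30-20:30, 21:30-22:00 (add 6h to convert from UTC-6).
Rina in UTC: 08:30-09:30, 10:00-11:00, 16:00-20:30 (add 7h to convert from UTC-7).
Grace ∩ Ravi: 09:30-10:30, 17:00-22:00.
Grace ∩ Ravi ∩ Pita: 09:30-10:30, 17:00-21:00.
Grace ∩ Ravi ∩ Pita ∩ Nadia: 09:30-10:30, 17:00-20:30.
Grace ∩ Ravi ∩ Pita ∩ Nadia ∩ Rina: 10:00-10:30, 17:00-20:30.
The first common window of at least 90 minutes is 17:00-20:30, so the earliest start is 17:00.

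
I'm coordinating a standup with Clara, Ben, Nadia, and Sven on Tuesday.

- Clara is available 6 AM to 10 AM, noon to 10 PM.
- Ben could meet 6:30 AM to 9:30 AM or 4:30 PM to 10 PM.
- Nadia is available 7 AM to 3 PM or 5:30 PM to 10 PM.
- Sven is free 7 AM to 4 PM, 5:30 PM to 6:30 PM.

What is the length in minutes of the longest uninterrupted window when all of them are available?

Clara ∩ Ben: 06:30-09:30, 16:30-22:00.
Clara ∩ Ben ∩ Nadia: 07:00-09:30, 17:30-22:00.
Clara ∩ Ben ∩ Nadia ∩ Sven: 07:00-09:30, 17:30-18:30.
The longest is 07:00-09:30 at 150 minutes.

150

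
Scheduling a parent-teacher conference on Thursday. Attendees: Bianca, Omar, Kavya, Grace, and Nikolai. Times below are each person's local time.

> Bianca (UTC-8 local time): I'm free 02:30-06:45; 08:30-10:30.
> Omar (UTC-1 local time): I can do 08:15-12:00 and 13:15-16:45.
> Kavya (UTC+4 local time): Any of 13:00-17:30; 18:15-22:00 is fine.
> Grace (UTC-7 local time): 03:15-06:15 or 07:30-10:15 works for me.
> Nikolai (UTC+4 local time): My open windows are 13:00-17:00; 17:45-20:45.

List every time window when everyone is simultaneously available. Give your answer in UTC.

10:30-13:00, 14:30-14:45, 16:30-16:45

Bianca in UTC: 10:30-14:45, 16:30-18:30 (add 8h to convert from UTC-8).
Omar in UTC: 09:15-13:00, 14:15-17:45 (add 1h to convert from UTC-1).
Kavya in UTC: 09:00-13:30, 14:15-18:00 (subtract 4h to convert from UTC+4).
Grace in UTC: 10:15-13:15, 14:30-17:15 (add 7h to convert from UTC-7).
Nikolai in UTC: 09:00-13:00, 13:45-16:45 (subtract 4h to convert from UTC+4).
Bianca ∩ Omar: 10:30-13:00, 14:15-14:45, 16:30-17:45.
Bianca ∩ Omar ∩ Kavya: 10:30-13:00, 14:15-14:45, 16:30-17:45.
Bianca ∩ Omar ∩ Kavya ∩ Grace: 10:30-13:00, 14:30-14:45, 16:30-17:15.
Bianca ∩ Omar ∩ Kavya ∩ Grace ∩ Nikolai: 10:30-13:00, 14:30-14:45, 16:30-16:45.
Those are the intersection windows.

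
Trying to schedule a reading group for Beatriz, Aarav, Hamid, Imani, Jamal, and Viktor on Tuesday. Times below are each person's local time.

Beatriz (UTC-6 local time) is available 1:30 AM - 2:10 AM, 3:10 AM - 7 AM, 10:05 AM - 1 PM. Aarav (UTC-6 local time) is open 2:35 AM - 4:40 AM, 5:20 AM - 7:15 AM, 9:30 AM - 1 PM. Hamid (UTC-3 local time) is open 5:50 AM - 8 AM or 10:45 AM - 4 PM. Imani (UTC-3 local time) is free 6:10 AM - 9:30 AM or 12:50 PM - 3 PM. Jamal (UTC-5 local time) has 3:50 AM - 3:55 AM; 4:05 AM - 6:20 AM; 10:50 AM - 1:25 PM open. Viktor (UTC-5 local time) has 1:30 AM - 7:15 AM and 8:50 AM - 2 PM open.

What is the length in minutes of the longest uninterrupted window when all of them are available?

115

Beatriz in UTC: 07:30-08:10, 09:10-13:00, 16:05-19:00 (add 6h to convert from UTC-6).
Aarav in UTC: 08:35-10:40, 11:20-13:15, 15:30-19:00 (add 6h to convert from UTC-6).
Hamid in UTC: 08:50-11:00, 13:45-19:00 (add 3h to convert from UTC-3).
Imani in UTC: 09:10-12:30, 15:50-18:00 (add 3h to convert from UTC-3).
Jamal in UTC: 08:50-08:55, 09:05-11:20, 15:50-18:25 (add 5h to convert from UTC-5).
Viktor in UTC: 06:30-12:15, 13:50-19:00 (add 5h to convert from UTC-5).
Beatriz ∩ Aarav: 09:10-10:40, 11:20-13:00, 16:05-19:00.
Beatriz ∩ Aarav ∩ Hamid: 09:10-10:40, 16:05-19:00.
Beatriz ∩ Aarav ∩ Hamid ∩ Imani: 09:10-10:40, 16:05-18:00.
Beatriz ∩ Aarav ∩ Hamid ∩ Imani ∩ Jamal: 09:10-10:40, 16:05-18:00.
Beatriz ∩ Aarav ∩ Hamid ∩ Imani ∩ Jamal ∩ Viktor: 09:10-10:40, 16:05-18:00.
The longest is 16:05-18:00 at 115 minutes.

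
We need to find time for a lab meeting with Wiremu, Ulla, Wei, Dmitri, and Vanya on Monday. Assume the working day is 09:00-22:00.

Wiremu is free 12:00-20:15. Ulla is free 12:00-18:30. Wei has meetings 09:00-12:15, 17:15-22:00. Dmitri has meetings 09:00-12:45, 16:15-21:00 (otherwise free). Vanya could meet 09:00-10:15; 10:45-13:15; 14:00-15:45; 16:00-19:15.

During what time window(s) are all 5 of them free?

Wiremu free: 12:00-20:15.
Ulla free: 12:00-18:30.
Wei free: 12:15-17:15 (invert busy blocks within the working day).
Dmitri free: 12:45-16:15, 21:00-22:00 (invert busy blocks within the working day).
Vanya free: 09:00-10:15, 10:45-13:15, 14:00-15:45, 16:00-19:15.
Wiremu ∩ Ulla: 12:00-18:30.
Wiremu ∩ Ulla ∩ Wei: 12:15-17:15.
Wiremu ∩ Ulla ∩ Wei ∩ Dmitri: 12:45-16:15.
Wiremu ∩ Ulla ∩ Wei ∩ Dmitri ∩ Vanya: 12:45-13:15, 14:00-15:45, 16:00-16:15.

12:45-13:15, 14:00-15:45, 16:00-16:15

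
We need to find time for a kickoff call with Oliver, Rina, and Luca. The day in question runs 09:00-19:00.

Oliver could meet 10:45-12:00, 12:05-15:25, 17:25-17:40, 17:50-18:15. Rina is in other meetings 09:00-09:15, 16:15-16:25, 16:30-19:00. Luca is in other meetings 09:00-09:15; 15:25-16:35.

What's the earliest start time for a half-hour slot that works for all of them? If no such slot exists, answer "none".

Oliver free: 10:45-12:00, 12:05-15:25, 17:25-17:40, 17:50-18:15.
Rina free: 09:15-16:15, 16:25-16:30 (invert busy blocks within the working day).
Luca free: 09:15-15:25, 16:35-19:00 (invert busy blocks within the working day).
Oliver ∩ Rina: 10:45-12:00, 12:05-15:25.
Oliver ∩ Rina ∩ Luca: 10:45-12:00, 12:05-15:25.
The first common window of at least 30 minutes is 10:45-12:00, so the earliest start is 10:45.

10:45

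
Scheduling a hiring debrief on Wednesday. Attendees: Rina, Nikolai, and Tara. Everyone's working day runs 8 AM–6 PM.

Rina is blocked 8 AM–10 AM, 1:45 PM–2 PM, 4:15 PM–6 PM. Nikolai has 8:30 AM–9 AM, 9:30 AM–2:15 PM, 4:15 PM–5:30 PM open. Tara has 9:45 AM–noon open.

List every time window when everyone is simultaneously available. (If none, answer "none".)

Rina free: 10:00-13:45, 14:00-16:15 (invert busy blocks within the working day).
Nikolai free: 08:30-09:00, 09:30-14:15, 16:15-17:30.
Tara free: 09:45-12:00.
Rina ∩ Nikolai: 10:00-13:45, 14:00-14:15.
Rina ∩ Nikolai ∩ Tara: 10:00-12:00.

10:00-12:00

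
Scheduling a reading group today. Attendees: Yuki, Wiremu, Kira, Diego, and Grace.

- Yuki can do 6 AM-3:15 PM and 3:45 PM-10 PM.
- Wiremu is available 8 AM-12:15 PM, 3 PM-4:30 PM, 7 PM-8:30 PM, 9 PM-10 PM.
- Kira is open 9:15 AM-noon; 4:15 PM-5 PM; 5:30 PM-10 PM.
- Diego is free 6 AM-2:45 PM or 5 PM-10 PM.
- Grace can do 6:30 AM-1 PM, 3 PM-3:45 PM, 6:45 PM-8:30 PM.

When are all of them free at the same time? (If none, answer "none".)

Yuki ∩ Wiremu: 08:00-12:15, 15:00-15:15, 15:45-16:30, 19:00-20:30, 21:00-22:00.
Yuki ∩ Wiremu ∩ Kira: 09:15-12:00, 16:15-16:30, 19:00-20:30, 21:00-22:00.
Yuki ∩ Wiremu ∩ Kira ∩ Diego: 09:15-12:00, 19:00-20:30, 21:00-22:00.
Yuki ∩ Wiremu ∩ Kira ∩ Diego ∩ Grace: 09:15-12:00, 19:00-20:30.
Those are the intersection windows.

09:15-12:00, 19:00-20:30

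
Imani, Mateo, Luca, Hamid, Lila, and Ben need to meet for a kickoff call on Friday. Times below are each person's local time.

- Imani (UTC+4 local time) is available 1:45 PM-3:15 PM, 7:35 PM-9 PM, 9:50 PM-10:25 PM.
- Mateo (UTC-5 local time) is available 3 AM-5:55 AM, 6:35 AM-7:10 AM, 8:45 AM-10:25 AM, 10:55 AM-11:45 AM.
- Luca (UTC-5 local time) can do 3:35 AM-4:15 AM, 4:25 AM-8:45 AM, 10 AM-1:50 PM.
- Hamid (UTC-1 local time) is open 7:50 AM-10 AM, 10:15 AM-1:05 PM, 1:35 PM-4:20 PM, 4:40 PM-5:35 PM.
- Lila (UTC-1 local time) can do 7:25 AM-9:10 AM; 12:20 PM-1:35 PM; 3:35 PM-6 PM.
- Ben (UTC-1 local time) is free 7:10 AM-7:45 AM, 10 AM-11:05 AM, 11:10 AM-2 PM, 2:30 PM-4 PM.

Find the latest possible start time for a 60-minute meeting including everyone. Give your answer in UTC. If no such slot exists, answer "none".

Imani in UTC: 09:45-11:15, 15:35-17:00, 17:50-18:25 (subtract 4h to convert from UTC+4).
Mateo in UTC: 08:00-10:55, 11:35-12:10, 13:45-15:25, 15:55-16:45 (add 5h to convert from UTC-5).
Luca in UTC: 08:35-09:15, 09:25-13:45, 15:00-18:50 (add 5h to convert from UTC-5).
Hamid in UTC: 08:50-11:00, 11:15-14:05, 14:35-17:20, 17:40-18:35 (add 1h to convert from UTC-1).
Lila in UTC: 08:25-10:10, 13:20-14:35, 16:35-19:00 (add 1h to convert from UTC-1).
Ben in UTC: 08:10-08:45, 11:00-12:05, 12:10-15:00, 15:30-17:00 (add 1h to convert from UTC-1).
Imani ∩ Mateo: 09:45-10:55, 15:55-16:45.
Imani ∩ Mateo ∩ Luca: 09:45-10:55, 15:55-16:45.
Imani ∩ Mateo ∩ Luca ∩ Hamid: 09:45-10:55, 15:55-16:45.
Imani ∩ Mateo ∩ Luca ∩ Hamid ∩ Lila: 09:45-10:10, 16:35-16:45.
Imani ∩ Mateo ∩ Luca ∩ Hamid ∩ Lila ∩ Ben: 16:35-16:45.
So the common availability across everyone is 16:35-16:45.
No common window is at least 60 minutes long.

none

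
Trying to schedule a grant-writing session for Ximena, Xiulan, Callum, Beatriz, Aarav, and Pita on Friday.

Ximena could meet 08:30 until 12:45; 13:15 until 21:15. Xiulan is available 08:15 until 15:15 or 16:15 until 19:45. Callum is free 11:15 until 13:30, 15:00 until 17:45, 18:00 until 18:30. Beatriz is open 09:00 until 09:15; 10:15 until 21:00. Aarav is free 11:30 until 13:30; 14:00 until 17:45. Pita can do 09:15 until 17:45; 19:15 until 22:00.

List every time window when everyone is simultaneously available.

11:30-12:45, 13:15-13:30, 15:00-15:15, 16:15-17:45

Ximena ∩ Xiulan: 08:30-12:45, 13:15-15:15, 16:15-19:45.
Ximena ∩ Xiulan ∩ Callum: 11:15-12:45, 13:15-13:30, 15:00-15:15, 16:15-17:45, 18:00-18:30.
Ximena ∩ Xiulan ∩ Callum ∩ Beatriz: 11:15-12:45, 13:15-13:30, 15:00-15:15, 16:15-17:45, 18:00-18:30.
Ximena ∩ Xiulan ∩ Callum ∩ Beatriz ∩ Aarav: 11:30-12:45, 13:15-13:30, 15:00-15:15, 16:15-17:45.
Ximena ∩ Xiulan ∩ Callum ∩ Beatriz ∩ Aarav ∩ Pita: 11:30-12:45, 13:15-13:30, 15:00-15:15, 16:15-17:45.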